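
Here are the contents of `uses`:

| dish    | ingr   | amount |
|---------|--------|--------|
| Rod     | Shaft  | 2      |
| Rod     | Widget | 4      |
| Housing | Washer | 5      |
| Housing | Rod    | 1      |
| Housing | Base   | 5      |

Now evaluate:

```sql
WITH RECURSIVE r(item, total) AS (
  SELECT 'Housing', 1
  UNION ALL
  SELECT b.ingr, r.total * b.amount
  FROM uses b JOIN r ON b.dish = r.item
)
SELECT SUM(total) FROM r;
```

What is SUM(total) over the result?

18

Base: (Housing, total=1).
Iteration 1: components of {Housing} -> Base = 1*5 = 5, Rod = 1*1 = 1, Washer = 1*5 = 5.
Iteration 2: components of {Base,Rod,Washer} -> Shaft = 1*2 = 2, Widget = 1*4 = 4.
Iteration 3: no further components; recursion stops.
SUM(total) = 1 + 5 + 1 + 5 + 2 + 4 = 18.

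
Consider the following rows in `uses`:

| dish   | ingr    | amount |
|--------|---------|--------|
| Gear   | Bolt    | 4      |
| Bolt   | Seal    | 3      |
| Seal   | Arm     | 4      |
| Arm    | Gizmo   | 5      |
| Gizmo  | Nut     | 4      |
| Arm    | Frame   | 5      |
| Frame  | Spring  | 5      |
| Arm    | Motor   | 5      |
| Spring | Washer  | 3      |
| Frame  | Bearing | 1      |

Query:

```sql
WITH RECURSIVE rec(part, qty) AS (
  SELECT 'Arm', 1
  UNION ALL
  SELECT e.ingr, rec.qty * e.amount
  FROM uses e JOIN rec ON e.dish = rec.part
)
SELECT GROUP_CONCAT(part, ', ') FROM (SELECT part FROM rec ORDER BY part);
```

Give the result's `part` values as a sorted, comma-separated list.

Base: (Arm, qty=1).
Iteration 1: components of {Arm} -> Frame = 1*5 = 5, Gizmo = 1*5 = 5, Motor = 1*5 = 5.
Iteration 2: components of {Frame,Gizmo,Motor} -> Bearing = 5*1 = 5, Nut = 5*4 = 20, Spring = 5*5 = 25.
Iteration 3: components of {Bearing,Nut,Spring} -> Washer = 25*3 = 75.
Iteration 4: no further components; recursion stops.

Arm, Bearing, Frame, Gizmo, Motor, Nut, Spring, Washer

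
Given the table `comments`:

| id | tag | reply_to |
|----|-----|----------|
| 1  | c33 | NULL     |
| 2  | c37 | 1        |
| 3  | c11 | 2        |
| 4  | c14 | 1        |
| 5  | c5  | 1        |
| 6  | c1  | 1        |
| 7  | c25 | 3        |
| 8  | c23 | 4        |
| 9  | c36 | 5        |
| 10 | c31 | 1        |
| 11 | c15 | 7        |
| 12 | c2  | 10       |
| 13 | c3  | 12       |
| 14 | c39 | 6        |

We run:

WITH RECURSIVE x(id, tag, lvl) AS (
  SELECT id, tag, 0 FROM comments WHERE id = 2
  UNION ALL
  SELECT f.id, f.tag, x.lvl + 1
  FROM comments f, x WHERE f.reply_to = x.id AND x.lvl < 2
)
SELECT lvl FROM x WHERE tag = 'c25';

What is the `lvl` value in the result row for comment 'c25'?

2

Base: id=2 (c37) at lvl 0.
Iteration 1: rows with reply_to in {2} -> c11 (id 3, lvl 1).
Iteration 2: rows with reply_to in {3} -> c25 (id 7, lvl 2).
Iteration 3: lvl < 2 fails for all current rows; recursion stops.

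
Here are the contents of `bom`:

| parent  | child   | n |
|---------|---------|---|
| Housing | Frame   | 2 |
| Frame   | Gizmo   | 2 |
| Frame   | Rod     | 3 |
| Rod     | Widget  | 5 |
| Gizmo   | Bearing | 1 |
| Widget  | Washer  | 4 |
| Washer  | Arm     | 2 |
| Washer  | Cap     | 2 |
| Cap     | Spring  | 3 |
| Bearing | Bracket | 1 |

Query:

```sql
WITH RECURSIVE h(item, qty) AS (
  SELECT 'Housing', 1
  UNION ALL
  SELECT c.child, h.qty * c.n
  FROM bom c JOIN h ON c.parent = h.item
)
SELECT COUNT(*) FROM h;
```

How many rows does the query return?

11

Base: (Housing, qty=1).
Iteration 1: components of {Housing} -> Frame = 1*2 = 2.
Iteration 2: components of {Frame} -> Gizmo = 2*2 = 4, Rod = 2*3 = 6.
Iteration 3: components of {Gizmo,Rod} -> Bearing = 4*1 = 4, Widget = 6*5 = 30.
Iteration 4: components of {Bearing,Widget} -> Bracket = 4*1 = 4, Washer = 30*4 = 120.
Iteration 5: components of {Bracket,Washer} -> Arm = 120*2 = 240, Cap = 120*2 = 240.
Iteration 6: components of {Arm,Cap} -> Spring = 240*3 = 720.
Iteration 7: no further components; recursion stops.
Total rows emitted: 11.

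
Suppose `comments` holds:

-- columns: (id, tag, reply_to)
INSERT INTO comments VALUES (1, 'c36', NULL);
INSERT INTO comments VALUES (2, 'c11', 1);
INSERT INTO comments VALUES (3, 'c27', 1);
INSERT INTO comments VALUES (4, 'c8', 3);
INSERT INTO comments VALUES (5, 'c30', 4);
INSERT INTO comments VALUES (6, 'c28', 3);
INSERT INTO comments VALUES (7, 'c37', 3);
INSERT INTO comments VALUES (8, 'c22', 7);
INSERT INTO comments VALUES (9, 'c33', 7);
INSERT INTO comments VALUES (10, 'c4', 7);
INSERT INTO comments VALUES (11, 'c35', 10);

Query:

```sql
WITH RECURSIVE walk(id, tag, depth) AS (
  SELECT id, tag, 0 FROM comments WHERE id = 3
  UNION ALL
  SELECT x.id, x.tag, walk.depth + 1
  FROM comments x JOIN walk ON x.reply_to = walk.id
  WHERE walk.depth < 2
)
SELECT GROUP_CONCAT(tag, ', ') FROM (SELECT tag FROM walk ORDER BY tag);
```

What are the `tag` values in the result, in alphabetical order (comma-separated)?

c22, c27, c28, c30, c33, c37, c4, c8

Base: id=3 (c27) at depth 0.
Iteration 1: rows with reply_to in {3} -> c8 (id 4, depth 1), c28 (id 6, depth 1), c37 (id 7, depth 1).
Iteration 2: rows with reply_to in {4,6,7} -> c30 (id 5, depth 2), c22 (id 8, depth 2), c33 (id 9, depth 2), c4 (id 10, depth 2).
Iteration 3: depth < 2 fails for all current rows; recursion stops.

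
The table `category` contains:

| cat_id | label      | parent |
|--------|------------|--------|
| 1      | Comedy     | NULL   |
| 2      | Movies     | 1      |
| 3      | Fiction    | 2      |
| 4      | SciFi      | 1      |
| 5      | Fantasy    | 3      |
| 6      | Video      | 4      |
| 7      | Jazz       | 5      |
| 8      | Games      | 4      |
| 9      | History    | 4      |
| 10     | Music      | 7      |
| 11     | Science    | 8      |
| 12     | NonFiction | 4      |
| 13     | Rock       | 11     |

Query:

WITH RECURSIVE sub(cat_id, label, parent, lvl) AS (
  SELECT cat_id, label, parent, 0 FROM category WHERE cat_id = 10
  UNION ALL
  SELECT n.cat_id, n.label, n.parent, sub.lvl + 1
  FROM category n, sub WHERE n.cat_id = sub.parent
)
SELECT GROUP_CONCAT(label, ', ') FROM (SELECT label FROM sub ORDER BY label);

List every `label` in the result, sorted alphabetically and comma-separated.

Base: cat_id=10 (Music), parent=7, lvl 0.
Iteration 1: join on cat_id=7 -> Jazz (id 7, parent=5, lvl 1).
Iteration 2: join on cat_id=5 -> Fantasy (id 5, parent=3, lvl 2).
Iteration 3: join on cat_id=3 -> Fiction (id 3, parent=2, lvl 3).
Iteration 4: join on cat_id=2 -> Movies (id 2, parent=1, lvl 4).
Iteration 5: join on cat_id=1 -> Comedy (id 1, parent=NULL, lvl 5).
Iteration 6: parent is NULL; no match; recursion stops.

Comedy, Fantasy, Fiction, Jazz, Movies, Music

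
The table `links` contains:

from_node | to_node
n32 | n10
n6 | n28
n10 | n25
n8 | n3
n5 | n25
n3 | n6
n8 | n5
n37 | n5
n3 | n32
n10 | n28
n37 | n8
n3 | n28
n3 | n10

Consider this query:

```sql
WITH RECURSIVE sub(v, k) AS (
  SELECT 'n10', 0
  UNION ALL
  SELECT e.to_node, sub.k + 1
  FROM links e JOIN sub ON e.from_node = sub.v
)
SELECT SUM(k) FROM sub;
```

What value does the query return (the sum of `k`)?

Base: (n10, k=0).
Iteration 1: edges from {n10} -> (n25, k=1), (n28, k=1).
Iteration 2: no outgoing edges from {n25,n28}; recursion stops.
SUM(k) = 0 + 1 + 1 = 2.

2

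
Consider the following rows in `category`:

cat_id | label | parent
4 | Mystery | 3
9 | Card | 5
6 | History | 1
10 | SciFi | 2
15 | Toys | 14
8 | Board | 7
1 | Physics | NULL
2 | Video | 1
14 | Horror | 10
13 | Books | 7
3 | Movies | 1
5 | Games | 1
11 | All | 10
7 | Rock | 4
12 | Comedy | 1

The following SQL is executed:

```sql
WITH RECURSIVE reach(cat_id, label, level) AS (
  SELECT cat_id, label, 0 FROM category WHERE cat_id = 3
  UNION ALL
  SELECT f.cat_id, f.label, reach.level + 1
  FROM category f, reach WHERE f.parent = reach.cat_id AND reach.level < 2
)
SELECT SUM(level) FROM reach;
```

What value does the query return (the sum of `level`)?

3

Base: cat_id=3 (Movies) at level 0.
Iteration 1: rows with parent in {3} -> Mystery (id 4, level 1).
Iteration 2: rows with parent in {4} -> Rock (id 7, level 2).
Iteration 3: level < 2 fails for all current rows; recursion stops.
SUM(level) = 0 + 1 + 2 = 3.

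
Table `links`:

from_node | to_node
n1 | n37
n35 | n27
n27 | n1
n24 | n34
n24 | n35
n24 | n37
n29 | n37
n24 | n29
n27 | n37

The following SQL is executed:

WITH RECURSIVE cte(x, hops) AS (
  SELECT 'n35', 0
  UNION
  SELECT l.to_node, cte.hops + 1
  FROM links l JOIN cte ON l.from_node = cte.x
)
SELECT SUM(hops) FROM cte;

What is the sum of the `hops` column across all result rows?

8

Base: (n35, hops=0).
Iteration 1: edges from {n35} -> (n27, hops=1).
Iteration 2: edges from {n27} -> (n1, hops=2), (n37, hops=2).
Iteration 3: edges from {n1,n37} -> (n37, hops=3).
Iteration 4: no outgoing edges from {n37}; recursion stops.
SUM(hops) = 0 + 1 + 2 + 2 + 3 = 8.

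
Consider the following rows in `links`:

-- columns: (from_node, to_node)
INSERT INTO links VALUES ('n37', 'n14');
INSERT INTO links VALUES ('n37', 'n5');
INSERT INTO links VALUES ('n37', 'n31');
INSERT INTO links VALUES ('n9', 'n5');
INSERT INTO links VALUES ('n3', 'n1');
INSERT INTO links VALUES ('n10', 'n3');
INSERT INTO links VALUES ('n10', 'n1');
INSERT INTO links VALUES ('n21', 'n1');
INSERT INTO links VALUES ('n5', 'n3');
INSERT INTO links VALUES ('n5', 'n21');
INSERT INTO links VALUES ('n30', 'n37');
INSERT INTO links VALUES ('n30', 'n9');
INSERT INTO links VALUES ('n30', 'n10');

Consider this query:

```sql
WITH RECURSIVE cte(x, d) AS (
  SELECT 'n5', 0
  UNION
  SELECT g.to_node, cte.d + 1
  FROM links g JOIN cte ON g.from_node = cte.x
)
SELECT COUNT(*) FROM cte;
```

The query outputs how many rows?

Base: (n5, d=0).
Iteration 1: edges from {n5} -> (n21, d=1), (n3, d=1).
Iteration 2: edges from {n21,n3} -> (n1, d=2). [UNION drops 1 duplicate row(s)]
Iteration 3: no outgoing edges from {n1}; recursion stops.
Total rows emitted: 4.

4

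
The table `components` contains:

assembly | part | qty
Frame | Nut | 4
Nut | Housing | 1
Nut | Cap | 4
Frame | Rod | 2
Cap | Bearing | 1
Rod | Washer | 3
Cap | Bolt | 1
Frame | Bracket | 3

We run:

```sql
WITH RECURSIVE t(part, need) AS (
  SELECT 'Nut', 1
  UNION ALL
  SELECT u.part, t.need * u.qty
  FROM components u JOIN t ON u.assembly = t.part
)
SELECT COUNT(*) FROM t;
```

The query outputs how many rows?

5

Base: (Nut, need=1).
Iteration 1: components of {Nut} -> Cap = 1*4 = 4, Housing = 1*1 = 1.
Iteration 2: components of {Cap,Housing} -> Bearing = 4*1 = 4, Bolt = 4*1 = 4.
Iteration 3: no further components; recursion stops.
Total rows emitted: 5.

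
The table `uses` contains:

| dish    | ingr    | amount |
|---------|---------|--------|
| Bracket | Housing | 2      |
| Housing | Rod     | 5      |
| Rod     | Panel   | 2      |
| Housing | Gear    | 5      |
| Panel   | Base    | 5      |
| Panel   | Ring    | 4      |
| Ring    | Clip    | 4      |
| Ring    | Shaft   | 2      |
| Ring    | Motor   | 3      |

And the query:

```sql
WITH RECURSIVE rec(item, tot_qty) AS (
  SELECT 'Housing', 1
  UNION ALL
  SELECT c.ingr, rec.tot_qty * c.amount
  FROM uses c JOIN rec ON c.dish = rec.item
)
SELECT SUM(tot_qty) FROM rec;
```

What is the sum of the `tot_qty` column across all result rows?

Base: (Housing, tot_qty=1).
Iteration 1: components of {Housing} -> Gear = 1*5 = 5, Rod = 1*5 = 5.
Iteration 2: components of {Gear,Rod} -> Panel = 5*2 = 10.
Iteration 3: components of {Panel} -> Base = 10*5 = 50, Ring = 10*4 = 40.
Iteration 4: components of {Base,Ring} -> Clip = 40*4 = 160, Motor = 40*3 = 120, Shaft = 40*2 = 80.
Iteration 5: no further components; recursion stops.
SUM(tot_qty) = 1 + 5 + 5 + 10 + 50 + 40 + 160 + 80 + 120 = 471.

471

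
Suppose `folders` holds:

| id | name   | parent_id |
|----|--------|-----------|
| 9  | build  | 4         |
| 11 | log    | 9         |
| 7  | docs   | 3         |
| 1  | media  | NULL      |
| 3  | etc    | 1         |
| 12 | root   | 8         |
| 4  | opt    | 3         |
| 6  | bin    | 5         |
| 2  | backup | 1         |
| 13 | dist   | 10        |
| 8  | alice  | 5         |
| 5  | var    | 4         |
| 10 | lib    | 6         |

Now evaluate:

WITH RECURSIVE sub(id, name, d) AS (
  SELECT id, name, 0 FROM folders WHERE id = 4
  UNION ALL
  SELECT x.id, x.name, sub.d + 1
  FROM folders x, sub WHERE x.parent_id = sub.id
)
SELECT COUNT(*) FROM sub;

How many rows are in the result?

Base: id=4 (opt) at d 0.
Iteration 1: rows with parent_id in {4} -> var (id 5, d 1), build (id 9, d 1).
Iteration 2: rows with parent_id in {5,9} -> bin (id 6, d 2), alice (id 8, d 2), log (id 11, d 2).
Iteration 3: rows with parent_id in {6,8,11} -> lib (id 10, d 3), root (id 12, d 3).
Iteration 4: rows with parent_id in {10,12} -> dist (id 13, d 4).
Iteration 5: no rows with parent_id in {13}; recursion stops.
Total rows emitted: 9.

9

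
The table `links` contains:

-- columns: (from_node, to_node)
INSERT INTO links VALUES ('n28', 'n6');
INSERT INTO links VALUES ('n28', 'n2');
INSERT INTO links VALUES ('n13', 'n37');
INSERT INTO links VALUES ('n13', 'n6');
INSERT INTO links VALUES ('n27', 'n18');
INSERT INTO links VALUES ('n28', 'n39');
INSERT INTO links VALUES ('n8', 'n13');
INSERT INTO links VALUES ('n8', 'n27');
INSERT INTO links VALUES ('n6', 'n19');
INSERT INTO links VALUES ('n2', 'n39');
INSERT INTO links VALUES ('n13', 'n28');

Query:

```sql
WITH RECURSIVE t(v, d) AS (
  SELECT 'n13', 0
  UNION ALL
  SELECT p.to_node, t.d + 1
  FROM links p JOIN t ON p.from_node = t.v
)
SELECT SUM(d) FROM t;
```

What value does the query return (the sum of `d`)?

17

Base: (n13, d=0).
Iteration 1: edges from {n13} -> (n28, d=1), (n37, d=1), (n6, d=1).
Iteration 2: edges from {n28,n37,n6} -> (n19, d=2), (n2, d=2), (n39, d=2), (n6, d=2).
Iteration 3: edges from {n19,n2,n39,n6} -> (n19, d=3), (n39, d=3).
Iteration 4: no outgoing edges from {n19,n39}; recursion stops.
SUM(d) = 0 + 1 + 1 + 1 + 2 + 2 + 2 + 2 + 3 + 3 = 17.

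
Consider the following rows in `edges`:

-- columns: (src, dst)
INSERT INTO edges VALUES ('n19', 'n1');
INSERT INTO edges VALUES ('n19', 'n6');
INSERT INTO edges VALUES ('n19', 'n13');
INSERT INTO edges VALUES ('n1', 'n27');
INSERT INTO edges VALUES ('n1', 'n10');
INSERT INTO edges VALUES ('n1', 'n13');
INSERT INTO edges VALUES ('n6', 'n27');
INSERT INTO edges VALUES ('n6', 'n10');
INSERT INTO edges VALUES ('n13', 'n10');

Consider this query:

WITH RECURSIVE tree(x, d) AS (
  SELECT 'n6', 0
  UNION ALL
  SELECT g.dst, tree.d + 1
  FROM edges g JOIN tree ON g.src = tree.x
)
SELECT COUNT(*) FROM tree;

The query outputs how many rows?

3

Base: (n6, d=0).
Iteration 1: edges from {n6} -> (n10, d=1), (n27, d=1).
Iteration 2: no outgoing edges from {n10,n27}; recursion stops.
Total rows emitted: 3.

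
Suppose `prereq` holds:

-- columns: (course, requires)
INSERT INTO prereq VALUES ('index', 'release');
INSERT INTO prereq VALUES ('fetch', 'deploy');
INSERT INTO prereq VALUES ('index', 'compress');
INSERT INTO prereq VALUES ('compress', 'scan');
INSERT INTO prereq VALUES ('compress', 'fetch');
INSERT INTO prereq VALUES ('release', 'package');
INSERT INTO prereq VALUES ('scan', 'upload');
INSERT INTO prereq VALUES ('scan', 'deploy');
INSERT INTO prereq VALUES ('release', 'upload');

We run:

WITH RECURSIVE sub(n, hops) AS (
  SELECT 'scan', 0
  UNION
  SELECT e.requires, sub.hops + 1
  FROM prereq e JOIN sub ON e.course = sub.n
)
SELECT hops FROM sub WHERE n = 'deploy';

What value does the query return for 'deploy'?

1

Base: (scan, hops=0).
Iteration 1: edges from {scan} -> (deploy, hops=1), (upload, hops=1).
Iteration 2: no outgoing edges from {deploy,upload}; recursion stops.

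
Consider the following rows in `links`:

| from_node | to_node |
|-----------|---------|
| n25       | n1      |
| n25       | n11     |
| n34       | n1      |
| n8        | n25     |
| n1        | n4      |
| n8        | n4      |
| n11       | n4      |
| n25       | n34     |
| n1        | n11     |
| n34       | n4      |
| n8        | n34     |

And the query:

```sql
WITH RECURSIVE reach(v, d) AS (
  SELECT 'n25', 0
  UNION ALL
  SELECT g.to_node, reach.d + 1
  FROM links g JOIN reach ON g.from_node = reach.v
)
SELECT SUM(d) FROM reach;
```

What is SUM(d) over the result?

Base: (n25, d=0).
Iteration 1: edges from {n25} -> (n1, d=1), (n11, d=1), (n34, d=1).
Iteration 2: edges from {n1,n11,n34} -> (n1, d=2), (n11, d=2), (n4, d=2) x3. [UNION ALL keeps all 5 new rows, including repeats]
Iteration 3: edges from {n1,n11,n4} -> (n11, d=3), (n4, d=3) x2. [UNION ALL keeps all 3 new rows, including repeats]
Iteration 4: edges from {n11,n4} -> (n4, d=4).
Iteration 5: no outgoing edges from {n4}; recursion stops.
SUM(d) = 0 + 1 + 1 + 1 + 2 + 2 + 2 + 2 + 2 + 3 + 3 + 3 + 4 = 26.

26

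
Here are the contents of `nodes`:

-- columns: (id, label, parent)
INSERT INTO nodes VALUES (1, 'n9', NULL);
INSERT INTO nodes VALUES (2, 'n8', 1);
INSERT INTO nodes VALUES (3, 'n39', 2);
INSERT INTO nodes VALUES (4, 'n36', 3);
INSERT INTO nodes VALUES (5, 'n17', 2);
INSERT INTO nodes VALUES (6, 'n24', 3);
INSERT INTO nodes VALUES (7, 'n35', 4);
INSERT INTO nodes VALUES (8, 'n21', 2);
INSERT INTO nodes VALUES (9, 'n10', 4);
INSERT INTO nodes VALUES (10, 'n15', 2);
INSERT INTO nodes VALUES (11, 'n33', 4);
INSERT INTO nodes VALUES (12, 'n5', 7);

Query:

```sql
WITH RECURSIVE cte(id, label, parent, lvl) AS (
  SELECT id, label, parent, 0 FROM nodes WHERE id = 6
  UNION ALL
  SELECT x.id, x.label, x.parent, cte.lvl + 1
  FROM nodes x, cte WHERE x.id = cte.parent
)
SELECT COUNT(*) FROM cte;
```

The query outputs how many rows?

4

Base: id=6 (n24), parent=3, lvl 0.
Iteration 1: join on id=3 -> n39 (id 3, parent=2, lvl 1).
Iteration 2: join on id=2 -> n8 (id 2, parent=1, lvl 2).
Iteration 3: join on id=1 -> n9 (id 1, parent=NULL, lvl 3).
Iteration 4: parent is NULL; no match; recursion stops.
Total rows emitted: 4.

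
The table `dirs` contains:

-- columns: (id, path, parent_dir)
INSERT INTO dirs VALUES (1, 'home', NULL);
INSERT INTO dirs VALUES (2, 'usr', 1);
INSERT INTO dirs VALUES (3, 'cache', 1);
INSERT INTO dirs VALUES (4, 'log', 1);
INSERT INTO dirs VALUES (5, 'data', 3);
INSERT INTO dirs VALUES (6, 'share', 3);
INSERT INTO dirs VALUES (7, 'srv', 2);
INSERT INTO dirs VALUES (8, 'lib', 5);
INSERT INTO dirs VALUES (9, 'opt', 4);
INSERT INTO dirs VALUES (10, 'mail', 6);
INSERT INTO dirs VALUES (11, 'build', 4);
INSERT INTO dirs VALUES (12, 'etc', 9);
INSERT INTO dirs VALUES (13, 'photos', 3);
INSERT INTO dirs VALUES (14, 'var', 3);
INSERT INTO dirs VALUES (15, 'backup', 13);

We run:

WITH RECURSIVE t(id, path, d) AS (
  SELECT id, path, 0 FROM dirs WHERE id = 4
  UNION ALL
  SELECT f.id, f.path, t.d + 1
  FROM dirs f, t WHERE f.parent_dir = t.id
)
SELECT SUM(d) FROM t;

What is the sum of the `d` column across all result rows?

Base: id=4 (log) at d 0.
Iteration 1: rows with parent_dir in {4} -> opt (id 9, d 1), build (id 11, d 1).
Iteration 2: rows with parent_dir in {9,11} -> etc (id 12, d 2).
Iteration 3: no rows with parent_dir in {12}; recursion stops.
SUM(d) = 0 + 1 + 1 + 2 = 4.

4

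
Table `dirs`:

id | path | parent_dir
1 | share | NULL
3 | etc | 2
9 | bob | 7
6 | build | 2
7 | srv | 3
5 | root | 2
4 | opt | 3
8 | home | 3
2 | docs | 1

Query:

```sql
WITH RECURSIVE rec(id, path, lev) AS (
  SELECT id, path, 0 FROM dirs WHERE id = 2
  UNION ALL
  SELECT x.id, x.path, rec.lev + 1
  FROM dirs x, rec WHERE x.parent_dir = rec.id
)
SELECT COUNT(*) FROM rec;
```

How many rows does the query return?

8

Base: id=2 (docs) at lev 0.
Iteration 1: rows with parent_dir in {2} -> etc (id 3, lev 1), root (id 5, lev 1), build (id 6, lev 1).
Iteration 2: rows with parent_dir in {3,5,6} -> opt (id 4, lev 2), srv (id 7, lev 2), home (id 8, lev 2).
Iteration 3: rows with parent_dir in {4,7,8} -> bob (id 9, lev 3).
Iteration 4: no rows with parent_dir in {9}; recursion stops.
Total rows emitted: 8.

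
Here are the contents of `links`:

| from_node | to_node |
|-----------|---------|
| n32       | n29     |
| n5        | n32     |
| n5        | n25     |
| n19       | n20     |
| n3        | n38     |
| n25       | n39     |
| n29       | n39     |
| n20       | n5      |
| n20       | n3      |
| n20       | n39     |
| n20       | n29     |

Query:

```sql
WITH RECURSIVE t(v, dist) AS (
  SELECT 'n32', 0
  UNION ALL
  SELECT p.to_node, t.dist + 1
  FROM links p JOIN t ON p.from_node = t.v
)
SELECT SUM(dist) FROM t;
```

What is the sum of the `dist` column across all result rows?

Base: (n32, dist=0).
Iteration 1: edges from {n32} -> (n29, dist=1).
Iteration 2: edges from {n29} -> (n39, dist=2).
Iteration 3: no outgoing edges from {n39}; recursion stops.
SUM(dist) = 0 + 1 + 2 = 3.

3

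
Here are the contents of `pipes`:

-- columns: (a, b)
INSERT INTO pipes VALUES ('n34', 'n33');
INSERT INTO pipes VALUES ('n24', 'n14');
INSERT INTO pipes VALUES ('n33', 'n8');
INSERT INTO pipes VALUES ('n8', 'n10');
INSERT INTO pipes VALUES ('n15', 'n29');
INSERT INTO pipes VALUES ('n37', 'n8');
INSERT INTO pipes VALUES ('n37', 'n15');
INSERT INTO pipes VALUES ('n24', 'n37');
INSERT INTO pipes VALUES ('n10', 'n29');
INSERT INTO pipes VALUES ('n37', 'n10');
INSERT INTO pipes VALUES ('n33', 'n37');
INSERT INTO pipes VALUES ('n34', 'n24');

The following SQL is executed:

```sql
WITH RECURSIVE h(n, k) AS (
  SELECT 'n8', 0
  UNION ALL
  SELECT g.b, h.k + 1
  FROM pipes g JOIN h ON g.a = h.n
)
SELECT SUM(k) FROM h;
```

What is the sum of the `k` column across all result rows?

Base: (n8, k=0).
Iteration 1: edges from {n8} -> (n10, k=1).
Iteration 2: edges from {n10} -> (n29, k=2).
Iteration 3: no outgoing edges from {n29}; recursion stops.
SUM(k) = 0 + 1 + 2 = 3.

3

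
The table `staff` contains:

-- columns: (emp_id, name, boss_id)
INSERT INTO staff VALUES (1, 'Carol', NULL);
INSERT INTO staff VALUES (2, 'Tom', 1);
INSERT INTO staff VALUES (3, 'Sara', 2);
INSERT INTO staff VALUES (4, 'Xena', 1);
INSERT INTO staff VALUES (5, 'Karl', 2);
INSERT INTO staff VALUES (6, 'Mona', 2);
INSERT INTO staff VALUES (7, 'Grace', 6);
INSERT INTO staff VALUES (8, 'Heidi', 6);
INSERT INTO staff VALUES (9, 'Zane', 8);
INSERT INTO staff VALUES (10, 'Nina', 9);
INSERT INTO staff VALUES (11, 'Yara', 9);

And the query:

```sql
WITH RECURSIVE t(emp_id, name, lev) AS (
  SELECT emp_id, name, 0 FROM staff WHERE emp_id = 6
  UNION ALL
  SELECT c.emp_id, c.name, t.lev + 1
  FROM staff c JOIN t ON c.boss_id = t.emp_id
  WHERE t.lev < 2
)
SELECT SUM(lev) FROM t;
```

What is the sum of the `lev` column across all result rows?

4

Base: emp_id=6 (Mona) at lev 0.
Iteration 1: rows with boss_id in {6} -> Grace (id 7, lev 1), Heidi (id 8, lev 1).
Iteration 2: rows with boss_id in {7,8} -> Zane (id 9, lev 2).
Iteration 3: lev < 2 fails for all current rows; recursion stops.
SUM(lev) = 0 + 1 + 1 + 2 = 4.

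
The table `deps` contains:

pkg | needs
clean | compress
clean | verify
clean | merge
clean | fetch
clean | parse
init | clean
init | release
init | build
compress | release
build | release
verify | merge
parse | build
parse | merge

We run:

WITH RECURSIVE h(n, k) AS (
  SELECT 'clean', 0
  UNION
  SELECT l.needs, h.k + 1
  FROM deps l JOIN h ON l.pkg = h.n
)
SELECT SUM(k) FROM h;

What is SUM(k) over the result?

14

Base: (clean, k=0).
Iteration 1: edges from {clean} -> (compress, k=1), (fetch, k=1), (merge, k=1), (parse, k=1), (verify, k=1).
Iteration 2: edges from {compress,fetch,merge,parse,verify} -> (build, k=2), (merge, k=2), (release, k=2). [UNION drops 1 duplicate row(s)]
Iteration 3: edges from {build,merge,release} -> (release, k=3).
Iteration 4: no outgoing edges from {release}; recursion stops.
SUM(k) = 0 + 1 + 1 + 1 + 1 + 1 + 2 + 2 + 2 + 3 = 14.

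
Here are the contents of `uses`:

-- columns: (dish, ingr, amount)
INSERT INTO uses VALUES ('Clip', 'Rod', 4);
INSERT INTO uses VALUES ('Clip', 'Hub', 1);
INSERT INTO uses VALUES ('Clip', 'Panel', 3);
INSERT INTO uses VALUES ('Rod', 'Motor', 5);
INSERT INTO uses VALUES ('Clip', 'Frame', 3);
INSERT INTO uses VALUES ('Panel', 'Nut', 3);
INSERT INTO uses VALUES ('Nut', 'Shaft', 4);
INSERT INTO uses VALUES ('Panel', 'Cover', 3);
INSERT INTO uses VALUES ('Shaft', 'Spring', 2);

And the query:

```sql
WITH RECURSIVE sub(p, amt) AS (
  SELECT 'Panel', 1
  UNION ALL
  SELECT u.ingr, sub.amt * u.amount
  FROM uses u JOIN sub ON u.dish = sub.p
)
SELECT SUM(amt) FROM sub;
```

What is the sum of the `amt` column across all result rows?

Base: (Panel, amt=1).
Iteration 1: components of {Panel} -> Cover = 1*3 = 3, Nut = 1*3 = 3.
Iteration 2: components of {Cover,Nut} -> Shaft = 3*4 = 12.
Iteration 3: components of {Shaft} -> Spring = 12*2 = 24.
Iteration 4: no further components; recursion stops.
SUM(amt) = 1 + 3 + 3 + 12 + 24 = 43.

43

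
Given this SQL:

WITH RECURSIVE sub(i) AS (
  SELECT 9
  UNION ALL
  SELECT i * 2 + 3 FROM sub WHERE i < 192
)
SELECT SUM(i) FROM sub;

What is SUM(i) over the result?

Base: i=9.
Iteration 1: 9 < 192 holds -> i = 9 * 2 + 3 = 21.
Iteration 2: 21 < 192 holds -> i = 21 * 2 + 3 = 45.
Iteration 3: 45 < 192 holds -> i = 45 * 2 + 3 = 93.
Iteration 4: 93 < 192 holds -> i = 93 * 2 + 3 = 189.
Iteration 5: 189 < 192 holds -> i = 189 * 2 + 3 = 381.
Iteration 6: 381 < 192 fails; recursion stops.
SUM(i) = 9 + 21 + 45 + 93 + 189 + 381 = 738.

738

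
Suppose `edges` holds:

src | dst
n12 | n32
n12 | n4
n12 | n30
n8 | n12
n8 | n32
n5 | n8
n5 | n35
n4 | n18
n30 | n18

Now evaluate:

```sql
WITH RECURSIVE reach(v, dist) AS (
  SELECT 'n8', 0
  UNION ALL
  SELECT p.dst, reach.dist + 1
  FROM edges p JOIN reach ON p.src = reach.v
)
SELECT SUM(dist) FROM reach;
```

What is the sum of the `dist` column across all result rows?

Base: (n8, dist=0).
Iteration 1: edges from {n8} -> (n12, dist=1), (n32, dist=1).
Iteration 2: edges from {n12,n32} -> (n30, dist=2), (n32, dist=2), (n4, dist=2).
Iteration 3: edges from {n30,n32,n4} -> (n18, dist=3) x2. [UNION ALL keeps all 2 new rows, including repeats]
Iteration 4: no outgoing edges from {n18}; recursion stops.
SUM(dist) = 0 + 1 + 1 + 2 + 2 + 2 + 3 + 3 = 14.

14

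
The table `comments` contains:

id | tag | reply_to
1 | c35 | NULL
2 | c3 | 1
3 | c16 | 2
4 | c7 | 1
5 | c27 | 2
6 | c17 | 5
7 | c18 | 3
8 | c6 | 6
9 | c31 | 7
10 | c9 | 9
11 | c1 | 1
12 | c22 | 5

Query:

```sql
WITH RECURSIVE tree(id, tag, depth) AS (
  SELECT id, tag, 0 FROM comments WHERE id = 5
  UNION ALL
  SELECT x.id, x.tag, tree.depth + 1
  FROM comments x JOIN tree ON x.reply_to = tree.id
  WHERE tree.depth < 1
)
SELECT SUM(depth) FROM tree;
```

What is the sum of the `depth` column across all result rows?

2

Base: id=5 (c27) at depth 0.
Iteration 1: rows with reply_to in {5} -> c17 (id 6, depth 1), c22 (id 12, depth 1).
Iteration 2: depth < 1 fails for all current rows; recursion stops.
SUM(depth) = 0 + 1 + 1 = 2.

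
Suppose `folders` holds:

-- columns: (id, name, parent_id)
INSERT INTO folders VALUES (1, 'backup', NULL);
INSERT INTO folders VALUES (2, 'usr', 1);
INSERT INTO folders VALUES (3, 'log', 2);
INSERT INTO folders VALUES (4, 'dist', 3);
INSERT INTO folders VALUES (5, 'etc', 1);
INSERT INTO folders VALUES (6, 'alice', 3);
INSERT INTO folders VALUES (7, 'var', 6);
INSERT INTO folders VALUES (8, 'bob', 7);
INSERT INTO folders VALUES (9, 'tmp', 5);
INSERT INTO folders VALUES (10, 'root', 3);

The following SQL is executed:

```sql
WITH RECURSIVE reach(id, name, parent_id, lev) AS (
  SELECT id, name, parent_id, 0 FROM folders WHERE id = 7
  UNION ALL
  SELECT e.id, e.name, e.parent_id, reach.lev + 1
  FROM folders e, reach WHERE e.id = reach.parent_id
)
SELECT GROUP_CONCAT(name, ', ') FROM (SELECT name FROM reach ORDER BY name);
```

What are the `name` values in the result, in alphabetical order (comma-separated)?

alice, backup, log, usr, var

Base: id=7 (var), parent_id=6, lev 0.
Iteration 1: join on id=6 -> alice (id 6, parent_id=3, lev 1).
Iteration 2: join on id=3 -> log (id 3, parent_id=2, lev 2).
Iteration 3: join on id=2 -> usr (id 2, parent_id=1, lev 3).
Iteration 4: join on id=1 -> backup (id 1, parent_id=NULL, lev 4).
Iteration 5: parent_id is NULL; no match; recursion stops.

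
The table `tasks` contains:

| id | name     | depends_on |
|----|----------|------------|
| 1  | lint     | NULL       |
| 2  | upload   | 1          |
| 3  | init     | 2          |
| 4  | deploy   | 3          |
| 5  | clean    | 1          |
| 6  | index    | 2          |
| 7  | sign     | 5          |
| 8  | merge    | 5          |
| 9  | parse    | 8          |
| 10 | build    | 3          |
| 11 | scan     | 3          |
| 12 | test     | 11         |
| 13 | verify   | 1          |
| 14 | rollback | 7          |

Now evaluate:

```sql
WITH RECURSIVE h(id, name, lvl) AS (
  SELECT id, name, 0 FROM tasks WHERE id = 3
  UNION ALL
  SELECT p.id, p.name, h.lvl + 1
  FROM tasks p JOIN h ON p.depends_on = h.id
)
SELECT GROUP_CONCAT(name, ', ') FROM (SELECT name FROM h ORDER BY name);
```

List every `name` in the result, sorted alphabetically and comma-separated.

Base: id=3 (init) at lvl 0.
Iteration 1: rows with depends_on in {3} -> deploy (id 4, lvl 1), build (id 10, lvl 1), scan (id 11, lvl 1).
Iteration 2: rows with depends_on in {4,10,11} -> test (id 12, lvl 2).
Iteration 3: no rows with depends_on in {12}; recursion stops.

build, deploy, init, scan, test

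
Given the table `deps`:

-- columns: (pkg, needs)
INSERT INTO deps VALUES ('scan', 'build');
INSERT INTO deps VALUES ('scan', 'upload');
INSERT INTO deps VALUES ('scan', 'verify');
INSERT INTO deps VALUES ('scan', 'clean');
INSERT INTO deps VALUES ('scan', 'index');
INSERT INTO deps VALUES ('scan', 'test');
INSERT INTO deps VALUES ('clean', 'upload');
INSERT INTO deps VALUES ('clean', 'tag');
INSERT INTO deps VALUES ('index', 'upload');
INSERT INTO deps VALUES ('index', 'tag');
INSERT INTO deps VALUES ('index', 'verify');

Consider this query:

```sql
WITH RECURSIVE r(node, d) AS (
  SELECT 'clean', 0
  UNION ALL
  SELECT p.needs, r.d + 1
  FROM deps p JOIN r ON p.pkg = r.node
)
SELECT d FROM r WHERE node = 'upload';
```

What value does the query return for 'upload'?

Base: (clean, d=0).
Iteration 1: edges from {clean} -> (tag, d=1), (upload, d=1).
Iteration 2: no outgoing edges from {tag,upload}; recursion stops.

1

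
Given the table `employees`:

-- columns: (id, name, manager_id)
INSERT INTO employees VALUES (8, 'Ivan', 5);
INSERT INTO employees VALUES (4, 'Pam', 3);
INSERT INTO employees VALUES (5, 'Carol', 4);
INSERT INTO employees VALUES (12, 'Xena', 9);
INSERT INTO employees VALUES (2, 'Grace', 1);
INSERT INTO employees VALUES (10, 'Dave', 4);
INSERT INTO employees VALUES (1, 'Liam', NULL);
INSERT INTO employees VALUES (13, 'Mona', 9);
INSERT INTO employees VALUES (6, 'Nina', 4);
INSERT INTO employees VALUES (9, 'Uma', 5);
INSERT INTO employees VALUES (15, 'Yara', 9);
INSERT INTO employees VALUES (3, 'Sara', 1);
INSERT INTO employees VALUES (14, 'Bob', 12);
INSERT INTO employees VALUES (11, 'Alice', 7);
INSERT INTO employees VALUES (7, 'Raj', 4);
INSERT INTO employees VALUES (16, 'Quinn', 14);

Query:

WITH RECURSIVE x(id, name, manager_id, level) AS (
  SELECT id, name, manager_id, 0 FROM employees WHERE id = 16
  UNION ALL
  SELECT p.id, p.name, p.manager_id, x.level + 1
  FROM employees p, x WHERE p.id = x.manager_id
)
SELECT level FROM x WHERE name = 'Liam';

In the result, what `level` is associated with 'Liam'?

7

Base: id=16 (Quinn), manager_id=14, level 0.
Iteration 1: join on id=14 -> Bob (id 14, manager_id=12, level 1).
Iteration 2: join on id=12 -> Xena (id 12, manager_id=9, level 2).
Iteration 3: join on id=9 -> Uma (id 9, manager_id=5, level 3).
Iteration 4: join on id=5 -> Carol (id 5, manager_id=4, level 4).
Iteration 5: join on id=4 -> Pam (id 4, manager_id=3, level 5).
Iteration 6: join on id=3 -> Sara (id 3, manager_id=1, level 6).
Iteration 7: join on id=1 -> Liam (id 1, manager_id=NULL, level 7).
Iteration 8: manager_id is NULL; no match; recursion stops.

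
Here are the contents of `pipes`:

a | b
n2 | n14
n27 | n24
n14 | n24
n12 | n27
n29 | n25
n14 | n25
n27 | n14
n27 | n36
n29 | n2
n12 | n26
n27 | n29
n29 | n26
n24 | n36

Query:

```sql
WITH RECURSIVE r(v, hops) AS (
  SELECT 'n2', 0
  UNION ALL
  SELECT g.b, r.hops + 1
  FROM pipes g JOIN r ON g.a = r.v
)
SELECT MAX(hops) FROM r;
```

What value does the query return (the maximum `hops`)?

3

Base: (n2, hops=0).
Iteration 1: edges from {n2} -> (n14, hops=1).
Iteration 2: edges from {n14} -> (n24, hops=2), (n25, hops=2).
Iteration 3: edges from {n24,n25} -> (n36, hops=3).
Iteration 4: no outgoing edges from {n36}; recursion stops.
hops values: 0, 1, 2, 2, 3; the maximum is 3.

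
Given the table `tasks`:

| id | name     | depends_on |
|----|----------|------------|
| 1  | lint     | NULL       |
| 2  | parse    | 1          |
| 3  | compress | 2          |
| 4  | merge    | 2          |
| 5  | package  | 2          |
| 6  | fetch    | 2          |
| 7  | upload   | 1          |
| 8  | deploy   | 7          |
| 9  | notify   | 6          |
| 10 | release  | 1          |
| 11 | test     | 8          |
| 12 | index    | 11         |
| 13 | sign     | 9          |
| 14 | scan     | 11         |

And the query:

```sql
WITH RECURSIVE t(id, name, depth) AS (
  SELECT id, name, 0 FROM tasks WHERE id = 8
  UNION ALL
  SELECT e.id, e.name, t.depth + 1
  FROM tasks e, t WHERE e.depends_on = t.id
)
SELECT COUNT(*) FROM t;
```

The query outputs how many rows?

Base: id=8 (deploy) at depth 0.
Iteration 1: rows with depends_on in {8} -> test (id 11, depth 1).
Iteration 2: rows with depends_on in {11} -> index (id 12, depth 2), scan (id 14, depth 2).
Iteration 3: no rows with depends_on in {12,14}; recursion stops.
Total rows emitted: 4.

4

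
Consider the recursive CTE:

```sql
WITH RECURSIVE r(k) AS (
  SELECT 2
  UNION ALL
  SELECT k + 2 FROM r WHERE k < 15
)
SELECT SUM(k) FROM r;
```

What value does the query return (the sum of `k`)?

72

Base: k=2.
Iteration 1: 2 < 15 holds -> k = 2 + 2 = 4.
Iteration 2: 4 < 15 holds -> k = 4 + 2 = 6.
Iteration 3: 6 < 15 holds -> k = 6 + 2 = 8.
Iteration 4: 8 < 15 holds -> k = 8 + 2 = 10.
Iteration 5: 10 < 15 holds -> k = 10 + 2 = 12.
Iteration 6: 12 < 15 holds -> k = 12 + 2 = 14.
Iteration 7: 14 < 15 holds -> k = 14 + 2 = 16.
Iteration 8: 16 < 15 fails; recursion stops.
SUM(k) = 2 + 4 + 6 + 8 + 10 + 12 + 14 + 16 = 72.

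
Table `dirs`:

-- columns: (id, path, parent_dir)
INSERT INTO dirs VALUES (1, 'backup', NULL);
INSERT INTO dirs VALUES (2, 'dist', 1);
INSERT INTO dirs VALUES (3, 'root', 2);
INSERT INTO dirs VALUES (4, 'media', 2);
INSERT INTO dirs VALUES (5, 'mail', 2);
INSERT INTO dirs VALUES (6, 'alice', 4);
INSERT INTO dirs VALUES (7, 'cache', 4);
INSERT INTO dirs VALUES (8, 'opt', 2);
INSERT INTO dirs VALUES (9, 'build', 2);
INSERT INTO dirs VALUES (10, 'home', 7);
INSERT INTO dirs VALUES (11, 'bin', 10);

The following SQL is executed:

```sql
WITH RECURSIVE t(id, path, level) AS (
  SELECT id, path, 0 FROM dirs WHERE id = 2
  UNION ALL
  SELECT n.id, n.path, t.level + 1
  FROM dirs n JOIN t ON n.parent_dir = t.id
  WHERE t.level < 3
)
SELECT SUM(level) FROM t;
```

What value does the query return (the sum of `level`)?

Base: id=2 (dist) at level 0.
Iteration 1: rows with parent_dir in {2} -> root (id 3, level 1), media (id 4, level 1), mail (id 5, level 1), opt (id 8, level 1), build (id 9, level 1).
Iteration 2: rows with parent_dir in {3,4,5,8,9} -> alice (id 6, level 2), cache (id 7, level 2).
Iteration 3: rows with parent_dir in {6,7} -> home (id 10, level 3).
Iteration 4: level < 3 fails for all current rows; recursion stops.
SUM(level) = 0 + 1 + 1 + 1 + 1 + 1 + 2 + 2 + 3 = 12.

12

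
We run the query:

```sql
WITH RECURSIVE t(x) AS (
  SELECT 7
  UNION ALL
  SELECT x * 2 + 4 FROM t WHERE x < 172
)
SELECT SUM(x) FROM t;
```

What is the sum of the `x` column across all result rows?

Base: x=7.
Iteration 1: 7 < 172 holds -> x = 7 * 2 + 4 = 18.
Iteration 2: 18 < 172 holds -> x = 18 * 2 + 4 = 40.
Iteration 3: 40 < 172 holds -> x = 40 * 2 + 4 = 84.
Iteration 4: 84 < 172 holds -> x = 84 * 2 + 4 = 172.
Iteration 5: 172 < 172 fails; recursion stops.
SUM(x) = 7 + 18 + 40 + 84 + 172 = 321.

321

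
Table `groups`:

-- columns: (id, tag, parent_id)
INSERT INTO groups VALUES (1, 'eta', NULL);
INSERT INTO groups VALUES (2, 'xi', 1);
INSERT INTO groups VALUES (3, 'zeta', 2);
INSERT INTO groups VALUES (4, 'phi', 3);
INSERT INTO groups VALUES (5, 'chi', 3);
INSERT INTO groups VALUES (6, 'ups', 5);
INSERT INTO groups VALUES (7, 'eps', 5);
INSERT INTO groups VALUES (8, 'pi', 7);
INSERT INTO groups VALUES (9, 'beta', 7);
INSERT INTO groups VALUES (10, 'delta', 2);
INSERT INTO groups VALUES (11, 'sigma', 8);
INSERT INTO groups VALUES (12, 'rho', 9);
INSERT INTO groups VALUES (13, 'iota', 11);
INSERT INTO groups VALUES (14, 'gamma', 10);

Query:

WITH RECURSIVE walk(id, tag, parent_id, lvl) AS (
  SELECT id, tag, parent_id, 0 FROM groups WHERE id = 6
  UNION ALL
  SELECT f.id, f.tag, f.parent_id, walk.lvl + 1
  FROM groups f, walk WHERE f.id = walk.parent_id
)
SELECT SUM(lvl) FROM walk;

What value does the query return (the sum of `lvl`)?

Base: id=6 (ups), parent_id=5, lvl 0.
Iteration 1: join on id=5 -> chi (id 5, parent_id=3, lvl 1).
Iteration 2: join on id=3 -> zeta (id 3, parent_id=2, lvl 2).
Iteration 3: join on id=2 -> xi (id 2, parent_id=1, lvl 3).
Iteration 4: join on id=1 -> eta (id 1, parent_id=NULL, lvl 4).
Iteration 5: parent_id is NULL; no match; recursion stops.
SUM(lvl) = 0 + 1 + 2 + 3 + 4 = 10.

10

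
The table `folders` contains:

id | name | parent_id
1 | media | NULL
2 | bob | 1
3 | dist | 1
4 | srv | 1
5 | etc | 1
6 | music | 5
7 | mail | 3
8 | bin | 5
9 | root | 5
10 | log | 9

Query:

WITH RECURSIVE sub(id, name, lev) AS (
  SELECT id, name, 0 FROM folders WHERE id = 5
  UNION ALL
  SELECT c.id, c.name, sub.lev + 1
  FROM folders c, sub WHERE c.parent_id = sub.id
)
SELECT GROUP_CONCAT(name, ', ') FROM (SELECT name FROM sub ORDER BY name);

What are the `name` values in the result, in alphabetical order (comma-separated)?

Base: id=5 (etc) at lev 0.
Iteration 1: rows with parent_id in {5} -> music (id 6, lev 1), bin (id 8, lev 1), root (id 9, lev 1).
Iteration 2: rows with parent_id in {6,8,9} -> log (id 10, lev 2).
Iteration 3: no rows with parent_id in {10}; recursion stops.

bin, etc, log, music, root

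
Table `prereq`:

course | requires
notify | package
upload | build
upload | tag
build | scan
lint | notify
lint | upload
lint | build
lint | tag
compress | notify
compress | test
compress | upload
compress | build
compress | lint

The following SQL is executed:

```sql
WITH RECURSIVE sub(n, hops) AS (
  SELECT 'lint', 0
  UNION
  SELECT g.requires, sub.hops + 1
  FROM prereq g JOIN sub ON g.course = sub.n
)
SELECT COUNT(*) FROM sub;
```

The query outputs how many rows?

Base: (lint, hops=0).
Iteration 1: edges from {lint} -> (build, hops=1), (notify, hops=1), (tag, hops=1), (upload, hops=1).
Iteration 2: edges from {build,notify,tag,upload} -> (build, hops=2), (package, hops=2), (scan, hops=2), (tag, hops=2).
Iteration 3: edges from {build,package,scan,tag} -> (scan, hops=3).
Iteration 4: no outgoing edges from {scan}; recursion stops.
Total rows emitted: 10.

10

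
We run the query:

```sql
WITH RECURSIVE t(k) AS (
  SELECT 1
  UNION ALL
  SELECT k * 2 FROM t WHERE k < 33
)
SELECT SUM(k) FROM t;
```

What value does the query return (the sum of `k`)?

127

Base: k=1.
Iteration 1: 1 < 33 holds -> k = 1 * 2 = 2.
Iteration 2: 2 < 33 holds -> k = 2 * 2 = 4.
Iteration 3: 4 < 33 holds -> k = 4 * 2 = 8.
Iteration 4: 8 < 33 holds -> k = 8 * 2 = 16.
Iteration 5: 16 < 33 holds -> k = 16 * 2 = 32.
Iteration 6: 32 < 33 holds -> k = 32 * 2 = 64.
Iteration 7: 64 < 33 fails; recursion stops.
SUM(k) = 1 + 2 + 4 + 8 + 16 + 32 + 64 = 127.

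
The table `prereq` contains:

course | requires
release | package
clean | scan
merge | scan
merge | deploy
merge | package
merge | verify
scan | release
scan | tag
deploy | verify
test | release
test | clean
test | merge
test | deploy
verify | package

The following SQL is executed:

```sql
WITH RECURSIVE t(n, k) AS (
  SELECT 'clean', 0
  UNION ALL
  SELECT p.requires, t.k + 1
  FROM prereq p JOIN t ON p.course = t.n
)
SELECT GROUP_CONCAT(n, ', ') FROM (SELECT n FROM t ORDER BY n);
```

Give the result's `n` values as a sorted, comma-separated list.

Base: (clean, k=0).
Iteration 1: edges from {clean} -> (scan, k=1).
Iteration 2: edges from {scan} -> (release, k=2), (tag, k=2).
Iteration 3: edges from {release,tag} -> (package, k=3).
Iteration 4: no outgoing edges from {package}; recursion stops.

clean, package, release, scan, tag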